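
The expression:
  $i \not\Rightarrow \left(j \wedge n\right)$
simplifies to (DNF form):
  $\left(i \wedge \neg j\right) \vee \left(i \wedge \neg n\right)$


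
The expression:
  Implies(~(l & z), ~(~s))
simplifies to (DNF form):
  s | (l & z)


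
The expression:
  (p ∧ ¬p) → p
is always true.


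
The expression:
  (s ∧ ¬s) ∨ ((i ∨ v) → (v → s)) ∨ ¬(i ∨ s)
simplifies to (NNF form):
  s ∨ ¬i ∨ ¬v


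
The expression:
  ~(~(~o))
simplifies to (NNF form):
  ~o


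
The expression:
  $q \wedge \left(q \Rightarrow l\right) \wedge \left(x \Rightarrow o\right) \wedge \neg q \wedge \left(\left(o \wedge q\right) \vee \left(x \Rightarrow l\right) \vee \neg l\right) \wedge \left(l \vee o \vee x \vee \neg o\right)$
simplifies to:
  $\text{False}$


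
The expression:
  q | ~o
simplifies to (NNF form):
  q | ~o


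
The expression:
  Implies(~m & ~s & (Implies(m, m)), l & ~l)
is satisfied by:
  {m: True, s: True}
  {m: True, s: False}
  {s: True, m: False}


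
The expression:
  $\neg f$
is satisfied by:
  {f: False}


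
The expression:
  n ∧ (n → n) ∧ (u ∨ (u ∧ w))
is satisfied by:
  {u: True, n: True}


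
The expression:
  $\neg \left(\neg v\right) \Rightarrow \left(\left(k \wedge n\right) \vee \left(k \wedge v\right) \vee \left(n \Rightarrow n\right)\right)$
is always true.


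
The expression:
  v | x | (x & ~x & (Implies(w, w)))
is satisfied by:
  {x: True, v: True}
  {x: True, v: False}
  {v: True, x: False}


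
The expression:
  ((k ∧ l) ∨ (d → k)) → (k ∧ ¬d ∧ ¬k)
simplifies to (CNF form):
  d ∧ ¬k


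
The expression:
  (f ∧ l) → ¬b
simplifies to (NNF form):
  ¬b ∨ ¬f ∨ ¬l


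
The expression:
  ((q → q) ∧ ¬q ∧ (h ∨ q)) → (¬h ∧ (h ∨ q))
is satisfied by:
  {q: True, h: False}
  {h: False, q: False}
  {h: True, q: True}


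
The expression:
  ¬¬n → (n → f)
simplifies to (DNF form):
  f ∨ ¬n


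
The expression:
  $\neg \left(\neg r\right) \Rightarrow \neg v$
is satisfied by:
  {v: False, r: False}
  {r: True, v: False}
  {v: True, r: False}


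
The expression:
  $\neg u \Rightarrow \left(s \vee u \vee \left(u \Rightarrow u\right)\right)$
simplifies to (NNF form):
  $\text{True}$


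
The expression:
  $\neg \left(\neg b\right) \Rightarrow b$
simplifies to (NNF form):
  $\text{True}$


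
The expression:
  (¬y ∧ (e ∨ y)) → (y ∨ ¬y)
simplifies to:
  True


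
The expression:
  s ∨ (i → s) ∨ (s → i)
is always true.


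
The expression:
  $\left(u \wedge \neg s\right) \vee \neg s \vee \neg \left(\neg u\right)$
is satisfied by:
  {u: True, s: False}
  {s: False, u: False}
  {s: True, u: True}


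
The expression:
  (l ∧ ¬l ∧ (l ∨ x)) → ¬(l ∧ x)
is always true.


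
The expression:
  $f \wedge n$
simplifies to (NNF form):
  $f \wedge n$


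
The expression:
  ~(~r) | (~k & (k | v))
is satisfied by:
  {r: True, v: True, k: False}
  {r: True, v: False, k: False}
  {r: True, k: True, v: True}
  {r: True, k: True, v: False}
  {v: True, k: False, r: False}


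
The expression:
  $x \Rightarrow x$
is always true.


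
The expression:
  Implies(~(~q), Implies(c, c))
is always true.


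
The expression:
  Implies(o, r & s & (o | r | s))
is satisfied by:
  {r: True, s: True, o: False}
  {r: True, s: False, o: False}
  {s: True, r: False, o: False}
  {r: False, s: False, o: False}
  {r: True, o: True, s: True}


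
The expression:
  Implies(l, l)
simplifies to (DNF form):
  True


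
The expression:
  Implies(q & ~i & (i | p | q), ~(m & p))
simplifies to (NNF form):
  i | ~m | ~p | ~q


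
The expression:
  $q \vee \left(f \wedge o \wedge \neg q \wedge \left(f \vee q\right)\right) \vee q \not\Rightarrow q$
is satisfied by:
  {q: True, o: True, f: True}
  {q: True, o: True, f: False}
  {q: True, f: True, o: False}
  {q: True, f: False, o: False}
  {o: True, f: True, q: False}


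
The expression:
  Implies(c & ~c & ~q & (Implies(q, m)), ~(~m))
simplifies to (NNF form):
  True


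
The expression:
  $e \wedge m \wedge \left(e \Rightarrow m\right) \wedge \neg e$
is never true.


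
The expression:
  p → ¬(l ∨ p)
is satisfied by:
  {p: False}


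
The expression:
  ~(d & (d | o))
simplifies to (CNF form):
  ~d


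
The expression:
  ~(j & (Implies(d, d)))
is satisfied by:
  {j: False}


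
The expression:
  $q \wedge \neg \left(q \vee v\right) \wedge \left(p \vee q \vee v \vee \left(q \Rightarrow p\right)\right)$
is never true.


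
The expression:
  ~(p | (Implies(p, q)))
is never true.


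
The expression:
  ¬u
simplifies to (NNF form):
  ¬u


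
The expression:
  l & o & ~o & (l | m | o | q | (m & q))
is never true.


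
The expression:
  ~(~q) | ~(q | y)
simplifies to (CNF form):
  q | ~y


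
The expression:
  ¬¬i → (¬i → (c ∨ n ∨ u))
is always true.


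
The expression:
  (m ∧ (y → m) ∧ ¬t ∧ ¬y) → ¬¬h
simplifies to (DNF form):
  h ∨ t ∨ y ∨ ¬m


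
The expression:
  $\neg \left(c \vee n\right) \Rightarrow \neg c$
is always true.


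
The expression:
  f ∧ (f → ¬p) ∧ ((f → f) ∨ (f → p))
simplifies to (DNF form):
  f ∧ ¬p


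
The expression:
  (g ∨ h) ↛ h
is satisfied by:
  {g: True, h: False}


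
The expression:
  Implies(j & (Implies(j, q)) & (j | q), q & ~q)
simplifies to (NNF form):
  ~j | ~q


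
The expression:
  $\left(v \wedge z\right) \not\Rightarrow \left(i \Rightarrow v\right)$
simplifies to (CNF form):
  $\text{False}$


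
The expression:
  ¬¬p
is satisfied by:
  {p: True}


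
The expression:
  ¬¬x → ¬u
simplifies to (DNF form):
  ¬u ∨ ¬x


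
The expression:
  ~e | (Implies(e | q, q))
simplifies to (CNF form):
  q | ~e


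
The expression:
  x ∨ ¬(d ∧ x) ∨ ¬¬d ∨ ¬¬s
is always true.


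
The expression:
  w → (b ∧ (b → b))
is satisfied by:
  {b: True, w: False}
  {w: False, b: False}
  {w: True, b: True}


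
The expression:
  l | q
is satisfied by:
  {q: True, l: True}
  {q: True, l: False}
  {l: True, q: False}


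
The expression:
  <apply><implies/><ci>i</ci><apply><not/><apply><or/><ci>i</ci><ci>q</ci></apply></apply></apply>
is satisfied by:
  {i: False}


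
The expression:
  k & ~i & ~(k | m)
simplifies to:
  False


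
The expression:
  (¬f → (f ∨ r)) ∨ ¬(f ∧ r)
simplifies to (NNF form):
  True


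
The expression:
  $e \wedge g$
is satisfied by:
  {e: True, g: True}


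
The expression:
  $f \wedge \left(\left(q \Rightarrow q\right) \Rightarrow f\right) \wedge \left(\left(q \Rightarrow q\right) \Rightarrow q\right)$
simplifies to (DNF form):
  $f \wedge q$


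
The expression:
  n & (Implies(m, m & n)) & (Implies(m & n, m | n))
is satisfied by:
  {n: True}


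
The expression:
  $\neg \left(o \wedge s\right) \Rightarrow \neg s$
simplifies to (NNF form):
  $o \vee \neg s$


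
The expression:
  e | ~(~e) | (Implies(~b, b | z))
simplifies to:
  b | e | z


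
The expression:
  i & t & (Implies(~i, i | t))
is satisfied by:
  {t: True, i: True}


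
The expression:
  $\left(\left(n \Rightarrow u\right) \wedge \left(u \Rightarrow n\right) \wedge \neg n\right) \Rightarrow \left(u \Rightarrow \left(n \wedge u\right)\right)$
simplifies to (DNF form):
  $\text{True}$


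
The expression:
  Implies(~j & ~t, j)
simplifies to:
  j | t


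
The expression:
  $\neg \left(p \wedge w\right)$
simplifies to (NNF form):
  $\neg p \vee \neg w$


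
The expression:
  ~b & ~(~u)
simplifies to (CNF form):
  u & ~b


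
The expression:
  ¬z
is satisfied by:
  {z: False}


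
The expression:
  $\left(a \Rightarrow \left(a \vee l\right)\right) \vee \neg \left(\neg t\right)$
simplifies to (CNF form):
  $\text{True}$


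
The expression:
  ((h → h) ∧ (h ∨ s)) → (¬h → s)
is always true.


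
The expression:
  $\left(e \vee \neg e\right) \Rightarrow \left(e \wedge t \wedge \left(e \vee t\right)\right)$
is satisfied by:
  {t: True, e: True}


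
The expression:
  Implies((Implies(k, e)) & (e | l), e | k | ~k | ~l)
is always true.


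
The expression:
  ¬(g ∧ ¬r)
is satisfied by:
  {r: True, g: False}
  {g: False, r: False}
  {g: True, r: True}


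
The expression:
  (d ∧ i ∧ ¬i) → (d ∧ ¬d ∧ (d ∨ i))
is always true.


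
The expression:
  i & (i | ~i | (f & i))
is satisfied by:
  {i: True}


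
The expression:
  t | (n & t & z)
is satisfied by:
  {t: True}


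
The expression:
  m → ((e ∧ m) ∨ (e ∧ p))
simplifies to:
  e ∨ ¬m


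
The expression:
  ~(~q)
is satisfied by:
  {q: True}


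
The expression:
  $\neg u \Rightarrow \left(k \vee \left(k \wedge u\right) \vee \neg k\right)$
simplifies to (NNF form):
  $\text{True}$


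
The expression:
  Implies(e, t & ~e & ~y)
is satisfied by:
  {e: False}


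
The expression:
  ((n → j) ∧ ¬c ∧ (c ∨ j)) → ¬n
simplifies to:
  c ∨ ¬j ∨ ¬n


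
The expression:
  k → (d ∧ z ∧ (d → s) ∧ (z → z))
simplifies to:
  (d ∧ s ∧ z) ∨ ¬k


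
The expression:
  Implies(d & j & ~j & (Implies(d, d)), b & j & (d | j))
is always true.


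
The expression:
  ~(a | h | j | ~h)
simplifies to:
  False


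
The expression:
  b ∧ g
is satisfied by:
  {b: True, g: True}


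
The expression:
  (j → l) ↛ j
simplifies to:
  ¬j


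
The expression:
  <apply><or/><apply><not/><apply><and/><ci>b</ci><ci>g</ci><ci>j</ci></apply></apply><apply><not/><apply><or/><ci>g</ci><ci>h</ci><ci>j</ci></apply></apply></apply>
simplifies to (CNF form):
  <apply><or/><apply><not/><ci>b</ci></apply><apply><not/><ci>g</ci></apply><apply><not/><ci>j</ci></apply></apply>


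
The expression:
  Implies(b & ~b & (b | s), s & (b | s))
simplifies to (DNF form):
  True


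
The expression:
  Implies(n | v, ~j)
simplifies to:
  ~j | (~n & ~v)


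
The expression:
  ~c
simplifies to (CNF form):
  ~c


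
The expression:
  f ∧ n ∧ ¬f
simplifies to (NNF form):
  False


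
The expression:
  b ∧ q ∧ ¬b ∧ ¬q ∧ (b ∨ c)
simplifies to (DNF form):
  False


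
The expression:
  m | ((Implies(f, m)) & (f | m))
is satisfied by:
  {m: True}


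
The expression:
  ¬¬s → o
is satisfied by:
  {o: True, s: False}
  {s: False, o: False}
  {s: True, o: True}


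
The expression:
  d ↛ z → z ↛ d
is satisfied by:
  {z: True, d: False}
  {d: False, z: False}
  {d: True, z: True}


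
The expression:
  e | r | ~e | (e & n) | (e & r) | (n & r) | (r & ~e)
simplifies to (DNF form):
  True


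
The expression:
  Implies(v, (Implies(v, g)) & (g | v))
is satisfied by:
  {g: True, v: False}
  {v: False, g: False}
  {v: True, g: True}


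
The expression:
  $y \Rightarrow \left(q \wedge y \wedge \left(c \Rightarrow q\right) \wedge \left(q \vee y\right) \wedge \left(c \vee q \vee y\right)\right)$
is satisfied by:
  {q: True, y: False}
  {y: False, q: False}
  {y: True, q: True}


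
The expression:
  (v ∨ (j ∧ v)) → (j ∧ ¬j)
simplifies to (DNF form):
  ¬v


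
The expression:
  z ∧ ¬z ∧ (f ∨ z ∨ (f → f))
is never true.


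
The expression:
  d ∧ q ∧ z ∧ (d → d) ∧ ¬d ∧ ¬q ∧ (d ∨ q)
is never true.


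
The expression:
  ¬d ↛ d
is always true.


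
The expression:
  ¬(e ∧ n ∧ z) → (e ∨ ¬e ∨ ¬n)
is always true.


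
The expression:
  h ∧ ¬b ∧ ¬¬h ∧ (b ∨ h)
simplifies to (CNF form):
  h ∧ ¬b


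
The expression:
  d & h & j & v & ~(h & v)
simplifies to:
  False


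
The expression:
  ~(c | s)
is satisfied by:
  {c: False, s: False}


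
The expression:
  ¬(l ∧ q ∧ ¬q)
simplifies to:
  True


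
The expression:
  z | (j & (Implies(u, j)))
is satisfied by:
  {z: True, j: True}
  {z: True, j: False}
  {j: True, z: False}


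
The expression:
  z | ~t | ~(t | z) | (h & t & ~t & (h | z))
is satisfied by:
  {z: True, t: False}
  {t: False, z: False}
  {t: True, z: True}


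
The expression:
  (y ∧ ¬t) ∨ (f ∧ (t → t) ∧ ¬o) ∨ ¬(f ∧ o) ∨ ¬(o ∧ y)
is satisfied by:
  {o: False, t: False, y: False, f: False}
  {f: True, o: False, t: False, y: False}
  {y: True, o: False, t: False, f: False}
  {f: True, y: True, o: False, t: False}
  {t: True, f: False, o: False, y: False}
  {f: True, t: True, o: False, y: False}
  {y: True, t: True, f: False, o: False}
  {f: True, y: True, t: True, o: False}
  {o: True, y: False, t: False, f: False}
  {f: True, o: True, y: False, t: False}
  {y: True, o: True, f: False, t: False}
  {f: True, y: True, o: True, t: False}
  {t: True, o: True, y: False, f: False}
  {f: True, t: True, o: True, y: False}
  {y: True, t: True, o: True, f: False}


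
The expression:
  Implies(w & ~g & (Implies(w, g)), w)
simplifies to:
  True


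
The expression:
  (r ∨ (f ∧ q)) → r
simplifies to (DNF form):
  r ∨ ¬f ∨ ¬q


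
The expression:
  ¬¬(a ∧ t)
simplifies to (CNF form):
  a ∧ t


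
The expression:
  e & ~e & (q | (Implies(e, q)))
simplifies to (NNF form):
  False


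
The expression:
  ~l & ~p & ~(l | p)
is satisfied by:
  {p: False, l: False}


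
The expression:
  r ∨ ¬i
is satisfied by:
  {r: True, i: False}
  {i: False, r: False}
  {i: True, r: True}


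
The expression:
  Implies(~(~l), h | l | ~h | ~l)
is always true.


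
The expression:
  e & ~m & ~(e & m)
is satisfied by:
  {e: True, m: False}


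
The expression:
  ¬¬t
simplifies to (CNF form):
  t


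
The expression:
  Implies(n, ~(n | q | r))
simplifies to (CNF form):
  ~n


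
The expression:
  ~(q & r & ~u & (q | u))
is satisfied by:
  {u: True, q: False, r: False}
  {u: False, q: False, r: False}
  {r: True, u: True, q: False}
  {r: True, u: False, q: False}
  {q: True, u: True, r: False}
  {q: True, u: False, r: False}
  {q: True, r: True, u: True}


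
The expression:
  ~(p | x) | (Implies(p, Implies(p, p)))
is always true.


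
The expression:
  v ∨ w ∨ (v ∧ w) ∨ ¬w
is always true.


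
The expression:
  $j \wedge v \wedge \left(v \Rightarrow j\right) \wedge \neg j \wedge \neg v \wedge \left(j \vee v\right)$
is never true.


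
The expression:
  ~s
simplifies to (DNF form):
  ~s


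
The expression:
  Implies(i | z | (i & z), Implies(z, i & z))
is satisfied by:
  {i: True, z: False}
  {z: False, i: False}
  {z: True, i: True}


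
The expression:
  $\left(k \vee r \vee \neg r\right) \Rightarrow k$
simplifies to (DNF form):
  $k$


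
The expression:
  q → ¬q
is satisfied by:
  {q: False}


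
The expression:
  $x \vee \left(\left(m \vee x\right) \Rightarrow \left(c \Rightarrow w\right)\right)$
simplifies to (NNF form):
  $w \vee x \vee \neg c \vee \neg m$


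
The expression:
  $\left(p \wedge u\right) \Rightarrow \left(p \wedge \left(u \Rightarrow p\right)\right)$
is always true.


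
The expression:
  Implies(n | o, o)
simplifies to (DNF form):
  o | ~n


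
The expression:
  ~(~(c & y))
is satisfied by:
  {c: True, y: True}


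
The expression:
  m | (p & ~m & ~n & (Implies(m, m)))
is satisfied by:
  {m: True, p: True, n: False}
  {m: True, p: False, n: False}
  {n: True, m: True, p: True}
  {n: True, m: True, p: False}
  {p: True, n: False, m: False}


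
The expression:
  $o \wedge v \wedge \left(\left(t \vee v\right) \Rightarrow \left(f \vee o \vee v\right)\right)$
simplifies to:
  $o \wedge v$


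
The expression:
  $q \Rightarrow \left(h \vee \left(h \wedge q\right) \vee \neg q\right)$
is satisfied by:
  {h: True, q: False}
  {q: False, h: False}
  {q: True, h: True}


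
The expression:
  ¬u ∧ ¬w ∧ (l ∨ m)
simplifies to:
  ¬u ∧ ¬w ∧ (l ∨ m)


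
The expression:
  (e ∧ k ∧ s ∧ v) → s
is always true.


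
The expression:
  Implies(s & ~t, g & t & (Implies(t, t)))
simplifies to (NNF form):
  t | ~s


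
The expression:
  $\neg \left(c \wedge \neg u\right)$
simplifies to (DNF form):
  $u \vee \neg c$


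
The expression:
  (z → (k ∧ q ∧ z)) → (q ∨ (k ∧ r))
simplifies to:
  q ∨ z ∨ (k ∧ r)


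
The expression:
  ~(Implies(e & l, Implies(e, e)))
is never true.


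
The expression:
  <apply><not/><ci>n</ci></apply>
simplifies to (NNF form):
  <apply><not/><ci>n</ci></apply>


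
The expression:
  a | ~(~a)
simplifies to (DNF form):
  a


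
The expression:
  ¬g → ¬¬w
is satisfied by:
  {g: True, w: True}
  {g: True, w: False}
  {w: True, g: False}


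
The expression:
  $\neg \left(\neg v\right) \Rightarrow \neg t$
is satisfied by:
  {v: False, t: False}
  {t: True, v: False}
  {v: True, t: False}


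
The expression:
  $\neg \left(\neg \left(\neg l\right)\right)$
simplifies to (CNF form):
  $\neg l$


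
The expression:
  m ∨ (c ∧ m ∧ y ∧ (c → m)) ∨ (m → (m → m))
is always true.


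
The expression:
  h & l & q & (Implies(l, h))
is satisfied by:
  {h: True, q: True, l: True}


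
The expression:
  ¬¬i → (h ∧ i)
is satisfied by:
  {h: True, i: False}
  {i: False, h: False}
  {i: True, h: True}


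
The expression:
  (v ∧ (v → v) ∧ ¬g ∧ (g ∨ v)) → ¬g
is always true.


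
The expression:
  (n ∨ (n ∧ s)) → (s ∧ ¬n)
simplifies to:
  ¬n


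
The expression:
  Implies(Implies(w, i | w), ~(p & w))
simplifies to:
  ~p | ~w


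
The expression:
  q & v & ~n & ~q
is never true.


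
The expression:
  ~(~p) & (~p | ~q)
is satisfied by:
  {p: True, q: False}


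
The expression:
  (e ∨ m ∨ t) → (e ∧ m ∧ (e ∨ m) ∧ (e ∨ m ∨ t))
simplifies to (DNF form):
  (e ∧ m) ∨ (e ∧ ¬e) ∨ (e ∧ m ∧ ¬m) ∨ (e ∧ m ∧ ¬t) ∨ (e ∧ ¬e ∧ ¬m) ∨ (e ∧ ¬e ∧ ¬t) ∨ (m ∧ ¬m ∧ ¬t) ∨ (¬e ∧ ¬m ∧ ¬t)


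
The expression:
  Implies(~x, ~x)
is always true.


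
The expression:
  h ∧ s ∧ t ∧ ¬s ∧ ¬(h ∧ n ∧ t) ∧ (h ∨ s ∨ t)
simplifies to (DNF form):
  False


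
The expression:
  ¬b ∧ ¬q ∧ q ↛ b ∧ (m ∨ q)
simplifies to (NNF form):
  False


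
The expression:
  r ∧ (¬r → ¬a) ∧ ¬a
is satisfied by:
  {r: True, a: False}


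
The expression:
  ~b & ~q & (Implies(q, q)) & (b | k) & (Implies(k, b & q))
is never true.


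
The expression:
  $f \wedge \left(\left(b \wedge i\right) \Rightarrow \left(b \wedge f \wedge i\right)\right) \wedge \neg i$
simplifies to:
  $f \wedge \neg i$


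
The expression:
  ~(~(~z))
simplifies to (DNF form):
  ~z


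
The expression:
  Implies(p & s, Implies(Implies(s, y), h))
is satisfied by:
  {h: True, s: False, p: False, y: False}
  {y: False, s: False, h: False, p: False}
  {y: True, h: True, s: False, p: False}
  {y: True, s: False, h: False, p: False}
  {p: True, h: True, y: False, s: False}
  {p: True, y: False, s: False, h: False}
  {p: True, y: True, h: True, s: False}
  {p: True, y: True, s: False, h: False}
  {h: True, s: True, p: False, y: False}
  {s: True, p: False, h: False, y: False}
  {y: True, s: True, h: True, p: False}
  {y: True, s: True, p: False, h: False}
  {h: True, s: True, p: True, y: False}
  {s: True, p: True, y: False, h: False}
  {y: True, s: True, p: True, h: True}


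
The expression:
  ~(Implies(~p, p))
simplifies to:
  ~p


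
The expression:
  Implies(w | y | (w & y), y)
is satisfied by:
  {y: True, w: False}
  {w: False, y: False}
  {w: True, y: True}


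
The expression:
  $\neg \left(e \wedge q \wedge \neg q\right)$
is always true.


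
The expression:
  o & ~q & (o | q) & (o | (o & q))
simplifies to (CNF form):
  o & ~q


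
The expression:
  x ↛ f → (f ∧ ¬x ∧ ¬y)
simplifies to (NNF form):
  f ∨ ¬x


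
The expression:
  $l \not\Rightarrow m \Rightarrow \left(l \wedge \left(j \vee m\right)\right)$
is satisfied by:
  {j: True, m: True, l: False}
  {j: True, l: False, m: False}
  {m: True, l: False, j: False}
  {m: False, l: False, j: False}
  {j: True, m: True, l: True}
  {j: True, l: True, m: False}
  {m: True, l: True, j: False}


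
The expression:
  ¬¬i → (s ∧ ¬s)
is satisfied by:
  {i: False}


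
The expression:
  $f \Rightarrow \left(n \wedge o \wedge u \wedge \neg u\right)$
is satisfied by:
  {f: False}


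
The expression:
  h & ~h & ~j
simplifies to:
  False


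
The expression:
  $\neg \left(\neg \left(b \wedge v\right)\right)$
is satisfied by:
  {b: True, v: True}


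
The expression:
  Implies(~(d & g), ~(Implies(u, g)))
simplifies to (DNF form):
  (d & g) | (u & ~g)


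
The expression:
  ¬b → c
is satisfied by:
  {b: True, c: True}
  {b: True, c: False}
  {c: True, b: False}


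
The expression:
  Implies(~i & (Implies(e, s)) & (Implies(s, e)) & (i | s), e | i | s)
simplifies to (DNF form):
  True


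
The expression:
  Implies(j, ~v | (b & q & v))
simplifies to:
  ~j | ~v | (b & q)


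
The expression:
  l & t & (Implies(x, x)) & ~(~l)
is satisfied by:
  {t: True, l: True}


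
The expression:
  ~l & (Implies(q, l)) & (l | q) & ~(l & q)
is never true.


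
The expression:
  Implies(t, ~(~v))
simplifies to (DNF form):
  v | ~t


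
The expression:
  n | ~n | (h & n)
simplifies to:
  True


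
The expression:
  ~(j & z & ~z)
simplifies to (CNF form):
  True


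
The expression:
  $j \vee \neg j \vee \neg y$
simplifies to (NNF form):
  $\text{True}$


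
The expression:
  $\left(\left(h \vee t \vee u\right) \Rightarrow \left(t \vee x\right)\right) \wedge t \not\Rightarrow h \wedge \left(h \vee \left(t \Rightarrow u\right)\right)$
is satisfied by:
  {t: True, u: True, h: False}


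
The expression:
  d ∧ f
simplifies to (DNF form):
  d ∧ f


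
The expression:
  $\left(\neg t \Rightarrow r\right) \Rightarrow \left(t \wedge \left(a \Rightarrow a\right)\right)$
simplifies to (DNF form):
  $t \vee \neg r$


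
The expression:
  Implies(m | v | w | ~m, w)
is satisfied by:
  {w: True}


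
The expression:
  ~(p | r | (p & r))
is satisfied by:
  {p: False, r: False}


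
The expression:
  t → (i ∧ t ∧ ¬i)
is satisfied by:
  {t: False}


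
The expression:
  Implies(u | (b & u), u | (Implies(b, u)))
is always true.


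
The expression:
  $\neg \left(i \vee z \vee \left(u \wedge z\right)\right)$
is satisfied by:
  {i: False, z: False}


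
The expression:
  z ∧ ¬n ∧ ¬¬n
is never true.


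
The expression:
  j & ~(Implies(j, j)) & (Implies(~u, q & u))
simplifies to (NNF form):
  False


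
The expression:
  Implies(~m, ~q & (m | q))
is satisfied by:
  {m: True}


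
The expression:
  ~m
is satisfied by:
  {m: False}


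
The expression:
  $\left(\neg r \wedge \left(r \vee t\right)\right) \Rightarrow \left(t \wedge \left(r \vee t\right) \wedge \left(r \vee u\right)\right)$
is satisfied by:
  {r: True, u: True, t: False}
  {r: True, u: False, t: False}
  {u: True, r: False, t: False}
  {r: False, u: False, t: False}
  {r: True, t: True, u: True}
  {r: True, t: True, u: False}
  {t: True, u: True, r: False}


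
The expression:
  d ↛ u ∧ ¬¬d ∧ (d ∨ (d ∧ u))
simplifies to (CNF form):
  d ∧ ¬u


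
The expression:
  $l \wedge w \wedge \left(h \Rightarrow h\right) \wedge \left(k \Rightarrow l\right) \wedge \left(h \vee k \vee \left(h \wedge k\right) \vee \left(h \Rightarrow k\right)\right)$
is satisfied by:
  {w: True, l: True}


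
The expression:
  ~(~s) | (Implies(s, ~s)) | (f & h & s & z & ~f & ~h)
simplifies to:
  True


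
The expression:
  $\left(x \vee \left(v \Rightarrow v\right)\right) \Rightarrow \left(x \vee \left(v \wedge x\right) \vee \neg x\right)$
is always true.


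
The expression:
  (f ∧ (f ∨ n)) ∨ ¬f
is always true.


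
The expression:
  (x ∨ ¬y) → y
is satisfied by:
  {y: True}


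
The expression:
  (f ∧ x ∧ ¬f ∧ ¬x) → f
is always true.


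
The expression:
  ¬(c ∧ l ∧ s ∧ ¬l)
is always true.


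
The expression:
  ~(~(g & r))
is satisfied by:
  {r: True, g: True}


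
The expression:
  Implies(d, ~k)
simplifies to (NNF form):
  ~d | ~k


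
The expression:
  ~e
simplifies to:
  ~e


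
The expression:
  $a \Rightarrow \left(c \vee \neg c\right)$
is always true.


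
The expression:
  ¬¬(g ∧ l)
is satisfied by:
  {g: True, l: True}


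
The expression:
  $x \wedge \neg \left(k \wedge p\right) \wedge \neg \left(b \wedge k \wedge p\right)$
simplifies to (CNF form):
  $x \wedge \left(\neg k \vee \neg p\right)$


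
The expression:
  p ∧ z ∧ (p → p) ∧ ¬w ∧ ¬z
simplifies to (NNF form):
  False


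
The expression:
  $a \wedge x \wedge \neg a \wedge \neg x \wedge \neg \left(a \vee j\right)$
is never true.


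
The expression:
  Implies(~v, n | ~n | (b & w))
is always true.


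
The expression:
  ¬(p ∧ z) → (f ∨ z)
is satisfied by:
  {z: True, f: True}
  {z: True, f: False}
  {f: True, z: False}


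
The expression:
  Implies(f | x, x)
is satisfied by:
  {x: True, f: False}
  {f: False, x: False}
  {f: True, x: True}


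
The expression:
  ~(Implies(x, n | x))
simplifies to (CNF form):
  False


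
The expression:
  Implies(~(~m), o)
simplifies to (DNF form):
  o | ~m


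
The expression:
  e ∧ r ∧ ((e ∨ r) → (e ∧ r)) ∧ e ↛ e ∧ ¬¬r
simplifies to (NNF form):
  False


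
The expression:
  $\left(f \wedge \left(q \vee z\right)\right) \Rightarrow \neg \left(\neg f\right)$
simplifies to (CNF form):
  $\text{True}$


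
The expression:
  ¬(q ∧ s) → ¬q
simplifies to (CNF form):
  s ∨ ¬q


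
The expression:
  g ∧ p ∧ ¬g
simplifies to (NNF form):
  False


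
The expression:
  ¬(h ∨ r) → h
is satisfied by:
  {r: True, h: True}
  {r: True, h: False}
  {h: True, r: False}


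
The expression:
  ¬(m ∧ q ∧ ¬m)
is always true.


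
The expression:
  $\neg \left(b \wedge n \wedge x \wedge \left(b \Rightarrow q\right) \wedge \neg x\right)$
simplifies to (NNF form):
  $\text{True}$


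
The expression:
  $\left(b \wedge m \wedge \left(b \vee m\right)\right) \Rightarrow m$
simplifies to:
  $\text{True}$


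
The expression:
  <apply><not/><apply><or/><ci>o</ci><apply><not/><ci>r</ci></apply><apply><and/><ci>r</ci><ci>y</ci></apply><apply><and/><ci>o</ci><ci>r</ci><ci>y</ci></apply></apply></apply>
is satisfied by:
  {r: True, y: False, o: False}


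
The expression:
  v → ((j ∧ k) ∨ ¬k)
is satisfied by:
  {j: True, k: False, v: False}
  {j: False, k: False, v: False}
  {v: True, j: True, k: False}
  {v: True, j: False, k: False}
  {k: True, j: True, v: False}
  {k: True, j: False, v: False}
  {k: True, v: True, j: True}


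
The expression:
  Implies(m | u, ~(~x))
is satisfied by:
  {x: True, u: False, m: False}
  {x: True, m: True, u: False}
  {x: True, u: True, m: False}
  {x: True, m: True, u: True}
  {m: False, u: False, x: False}


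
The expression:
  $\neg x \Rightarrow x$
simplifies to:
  $x$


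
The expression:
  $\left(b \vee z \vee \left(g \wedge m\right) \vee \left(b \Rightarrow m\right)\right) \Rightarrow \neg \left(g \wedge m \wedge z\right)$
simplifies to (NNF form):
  $\neg g \vee \neg m \vee \neg z$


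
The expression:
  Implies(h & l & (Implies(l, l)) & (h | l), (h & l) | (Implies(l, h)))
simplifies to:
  True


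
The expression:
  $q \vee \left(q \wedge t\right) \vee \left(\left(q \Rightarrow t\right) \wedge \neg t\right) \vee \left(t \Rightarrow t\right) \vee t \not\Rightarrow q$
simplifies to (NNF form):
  $\text{True}$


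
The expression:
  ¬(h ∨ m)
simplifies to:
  ¬h ∧ ¬m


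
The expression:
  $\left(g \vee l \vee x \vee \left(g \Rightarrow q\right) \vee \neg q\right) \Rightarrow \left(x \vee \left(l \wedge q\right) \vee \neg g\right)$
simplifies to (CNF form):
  $\left(l \vee x \vee \neg g\right) \wedge \left(q \vee x \vee \neg g\right)$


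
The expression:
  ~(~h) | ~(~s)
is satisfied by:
  {s: True, h: True}
  {s: True, h: False}
  {h: True, s: False}


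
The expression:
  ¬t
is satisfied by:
  {t: False}


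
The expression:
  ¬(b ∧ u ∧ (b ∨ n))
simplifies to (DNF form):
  ¬b ∨ ¬u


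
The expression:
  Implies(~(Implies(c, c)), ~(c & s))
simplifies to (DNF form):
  True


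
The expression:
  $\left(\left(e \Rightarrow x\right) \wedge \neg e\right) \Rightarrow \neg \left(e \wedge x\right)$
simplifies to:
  $\text{True}$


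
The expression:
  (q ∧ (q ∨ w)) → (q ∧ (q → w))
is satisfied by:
  {w: True, q: False}
  {q: False, w: False}
  {q: True, w: True}


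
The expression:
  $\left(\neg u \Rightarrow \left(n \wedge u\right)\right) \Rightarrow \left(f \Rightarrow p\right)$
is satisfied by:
  {p: True, u: False, f: False}
  {u: False, f: False, p: False}
  {f: True, p: True, u: False}
  {f: True, u: False, p: False}
  {p: True, u: True, f: False}
  {u: True, p: False, f: False}
  {f: True, u: True, p: True}


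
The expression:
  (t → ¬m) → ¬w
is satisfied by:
  {m: True, t: True, w: False}
  {m: True, t: False, w: False}
  {t: True, m: False, w: False}
  {m: False, t: False, w: False}
  {m: True, w: True, t: True}


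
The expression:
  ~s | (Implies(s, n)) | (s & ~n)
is always true.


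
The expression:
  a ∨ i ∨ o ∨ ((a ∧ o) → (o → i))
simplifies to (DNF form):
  True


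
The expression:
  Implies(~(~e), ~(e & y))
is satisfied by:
  {e: False, y: False}
  {y: True, e: False}
  {e: True, y: False}


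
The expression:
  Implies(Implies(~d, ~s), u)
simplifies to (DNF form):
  u | (s & ~d)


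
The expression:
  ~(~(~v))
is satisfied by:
  {v: False}


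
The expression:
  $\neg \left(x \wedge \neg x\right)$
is always true.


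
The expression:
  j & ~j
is never true.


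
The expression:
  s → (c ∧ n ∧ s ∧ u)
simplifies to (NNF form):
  (c ∧ n ∧ u) ∨ ¬s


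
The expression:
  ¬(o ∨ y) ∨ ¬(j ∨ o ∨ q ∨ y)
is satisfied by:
  {y: False, o: False}


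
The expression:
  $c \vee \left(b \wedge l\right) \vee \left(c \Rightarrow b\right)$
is always true.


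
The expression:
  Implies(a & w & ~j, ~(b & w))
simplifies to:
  j | ~a | ~b | ~w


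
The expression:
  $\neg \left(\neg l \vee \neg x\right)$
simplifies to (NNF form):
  $l \wedge x$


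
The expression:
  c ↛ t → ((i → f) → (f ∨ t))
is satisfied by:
  {i: True, t: True, f: True, c: False}
  {i: True, t: True, f: False, c: False}
  {i: True, f: True, c: False, t: False}
  {i: True, f: False, c: False, t: False}
  {t: True, f: True, c: False, i: False}
  {t: True, f: False, c: False, i: False}
  {f: True, t: False, c: False, i: False}
  {f: False, t: False, c: False, i: False}
  {i: True, t: True, c: True, f: True}
  {i: True, t: True, c: True, f: False}
  {i: True, c: True, f: True, t: False}
  {i: True, c: True, f: False, t: False}
  {c: True, t: True, f: True, i: False}
  {c: True, t: True, f: False, i: False}
  {c: True, f: True, t: False, i: False}


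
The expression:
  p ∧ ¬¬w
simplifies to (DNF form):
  p ∧ w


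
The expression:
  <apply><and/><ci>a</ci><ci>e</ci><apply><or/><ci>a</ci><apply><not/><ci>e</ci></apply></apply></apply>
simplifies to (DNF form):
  <apply><and/><ci>a</ci><ci>e</ci></apply>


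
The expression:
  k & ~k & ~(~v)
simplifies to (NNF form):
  False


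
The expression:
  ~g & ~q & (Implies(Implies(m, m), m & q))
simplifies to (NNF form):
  False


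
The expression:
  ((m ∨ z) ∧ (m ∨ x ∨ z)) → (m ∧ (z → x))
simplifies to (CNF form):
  (m ∨ ¬z) ∧ (x ∨ ¬z)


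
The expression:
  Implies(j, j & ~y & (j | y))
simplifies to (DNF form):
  ~j | ~y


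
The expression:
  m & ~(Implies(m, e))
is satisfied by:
  {m: True, e: False}


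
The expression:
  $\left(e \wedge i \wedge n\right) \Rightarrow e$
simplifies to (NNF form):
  $\text{True}$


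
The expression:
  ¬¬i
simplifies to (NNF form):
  i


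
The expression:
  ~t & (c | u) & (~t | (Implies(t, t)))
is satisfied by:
  {c: True, u: True, t: False}
  {c: True, t: False, u: False}
  {u: True, t: False, c: False}


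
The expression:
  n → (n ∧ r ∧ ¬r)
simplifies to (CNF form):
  ¬n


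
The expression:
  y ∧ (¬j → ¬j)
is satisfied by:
  {y: True}


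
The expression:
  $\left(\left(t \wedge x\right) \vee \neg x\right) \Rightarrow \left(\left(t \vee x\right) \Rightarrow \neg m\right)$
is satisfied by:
  {m: False, t: False}
  {t: True, m: False}
  {m: True, t: False}


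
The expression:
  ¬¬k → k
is always true.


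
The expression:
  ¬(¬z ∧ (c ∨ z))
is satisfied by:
  {z: True, c: False}
  {c: False, z: False}
  {c: True, z: True}


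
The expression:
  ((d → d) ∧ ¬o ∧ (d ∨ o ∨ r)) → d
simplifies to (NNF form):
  d ∨ o ∨ ¬r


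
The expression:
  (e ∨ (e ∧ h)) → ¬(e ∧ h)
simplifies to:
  ¬e ∨ ¬h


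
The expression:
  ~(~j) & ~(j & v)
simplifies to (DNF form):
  j & ~v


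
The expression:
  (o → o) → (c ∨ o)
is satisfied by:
  {o: True, c: True}
  {o: True, c: False}
  {c: True, o: False}


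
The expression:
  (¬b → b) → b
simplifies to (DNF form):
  True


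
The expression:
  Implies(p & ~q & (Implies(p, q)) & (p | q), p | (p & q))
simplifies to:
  True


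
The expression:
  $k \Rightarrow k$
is always true.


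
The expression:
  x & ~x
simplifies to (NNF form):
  False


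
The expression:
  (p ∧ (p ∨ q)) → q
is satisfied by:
  {q: True, p: False}
  {p: False, q: False}
  {p: True, q: True}


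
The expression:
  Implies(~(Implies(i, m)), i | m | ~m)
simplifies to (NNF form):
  True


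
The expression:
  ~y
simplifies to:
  ~y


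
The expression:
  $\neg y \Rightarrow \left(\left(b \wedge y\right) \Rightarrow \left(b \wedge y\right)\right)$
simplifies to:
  $\text{True}$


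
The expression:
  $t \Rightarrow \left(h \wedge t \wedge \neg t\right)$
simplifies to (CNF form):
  $\neg t$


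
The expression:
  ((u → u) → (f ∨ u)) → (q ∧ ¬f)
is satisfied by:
  {q: True, f: False, u: False}
  {f: False, u: False, q: False}
  {q: True, u: True, f: False}


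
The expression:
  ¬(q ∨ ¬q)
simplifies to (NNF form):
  False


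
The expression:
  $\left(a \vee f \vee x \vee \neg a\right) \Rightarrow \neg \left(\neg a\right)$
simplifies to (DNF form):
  $a$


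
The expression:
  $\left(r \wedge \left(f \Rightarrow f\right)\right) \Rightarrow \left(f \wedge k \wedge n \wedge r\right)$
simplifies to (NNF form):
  $\left(f \wedge k \wedge n\right) \vee \neg r$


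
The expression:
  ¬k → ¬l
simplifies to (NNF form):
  k ∨ ¬l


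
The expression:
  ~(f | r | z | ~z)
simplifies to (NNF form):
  False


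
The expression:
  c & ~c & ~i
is never true.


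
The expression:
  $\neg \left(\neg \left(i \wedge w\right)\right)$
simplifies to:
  $i \wedge w$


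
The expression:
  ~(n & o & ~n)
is always true.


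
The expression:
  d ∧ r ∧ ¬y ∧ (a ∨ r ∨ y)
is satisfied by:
  {r: True, d: True, y: False}


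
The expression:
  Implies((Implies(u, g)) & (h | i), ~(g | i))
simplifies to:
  (u & ~g) | (~g & ~i) | (~h & ~i)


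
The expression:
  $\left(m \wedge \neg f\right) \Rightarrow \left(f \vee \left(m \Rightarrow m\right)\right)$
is always true.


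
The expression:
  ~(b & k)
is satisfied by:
  {k: False, b: False}
  {b: True, k: False}
  {k: True, b: False}


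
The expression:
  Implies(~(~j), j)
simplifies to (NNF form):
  True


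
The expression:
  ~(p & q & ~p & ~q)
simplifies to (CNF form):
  True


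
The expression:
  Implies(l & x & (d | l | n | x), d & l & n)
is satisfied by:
  {n: True, d: True, l: False, x: False}
  {n: True, d: False, l: False, x: False}
  {d: True, n: False, l: False, x: False}
  {n: False, d: False, l: False, x: False}
  {n: True, x: True, d: True, l: False}
  {n: True, x: True, d: False, l: False}
  {x: True, d: True, n: False, l: False}
  {x: True, n: False, d: False, l: False}
  {n: True, l: True, d: True, x: False}
  {n: True, l: True, d: False, x: False}
  {l: True, d: True, n: False, x: False}
  {l: True, n: False, d: False, x: False}
  {n: True, x: True, l: True, d: True}


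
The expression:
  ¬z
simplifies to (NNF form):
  ¬z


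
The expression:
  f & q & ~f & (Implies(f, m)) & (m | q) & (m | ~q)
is never true.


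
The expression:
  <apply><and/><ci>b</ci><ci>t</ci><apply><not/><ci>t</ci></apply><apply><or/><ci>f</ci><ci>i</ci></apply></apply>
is never true.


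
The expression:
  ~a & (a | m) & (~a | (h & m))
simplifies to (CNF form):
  m & ~a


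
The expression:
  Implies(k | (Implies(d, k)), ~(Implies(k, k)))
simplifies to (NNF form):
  d & ~k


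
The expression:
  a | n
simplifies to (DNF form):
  a | n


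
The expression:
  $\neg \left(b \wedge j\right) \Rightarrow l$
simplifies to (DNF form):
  $l \vee \left(b \wedge j\right)$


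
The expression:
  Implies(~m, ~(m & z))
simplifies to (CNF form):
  True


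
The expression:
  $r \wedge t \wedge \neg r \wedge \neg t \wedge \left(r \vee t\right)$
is never true.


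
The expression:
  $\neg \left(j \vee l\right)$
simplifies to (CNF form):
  $\neg j \wedge \neg l$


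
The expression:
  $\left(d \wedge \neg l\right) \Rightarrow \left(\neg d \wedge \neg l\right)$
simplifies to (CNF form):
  $l \vee \neg d$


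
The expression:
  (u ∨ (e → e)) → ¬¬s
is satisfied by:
  {s: True}


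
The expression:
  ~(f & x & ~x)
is always true.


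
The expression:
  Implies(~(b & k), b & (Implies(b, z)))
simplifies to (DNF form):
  (b & k) | (b & z)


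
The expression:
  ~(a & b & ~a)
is always true.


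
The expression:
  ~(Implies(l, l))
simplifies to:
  False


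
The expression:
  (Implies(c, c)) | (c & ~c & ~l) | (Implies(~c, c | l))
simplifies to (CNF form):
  True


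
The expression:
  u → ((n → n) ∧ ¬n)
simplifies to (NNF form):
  ¬n ∨ ¬u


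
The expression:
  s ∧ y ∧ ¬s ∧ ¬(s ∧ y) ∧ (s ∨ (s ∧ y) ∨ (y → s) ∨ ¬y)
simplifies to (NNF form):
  False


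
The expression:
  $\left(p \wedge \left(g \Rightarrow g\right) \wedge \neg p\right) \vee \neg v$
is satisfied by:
  {v: False}
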